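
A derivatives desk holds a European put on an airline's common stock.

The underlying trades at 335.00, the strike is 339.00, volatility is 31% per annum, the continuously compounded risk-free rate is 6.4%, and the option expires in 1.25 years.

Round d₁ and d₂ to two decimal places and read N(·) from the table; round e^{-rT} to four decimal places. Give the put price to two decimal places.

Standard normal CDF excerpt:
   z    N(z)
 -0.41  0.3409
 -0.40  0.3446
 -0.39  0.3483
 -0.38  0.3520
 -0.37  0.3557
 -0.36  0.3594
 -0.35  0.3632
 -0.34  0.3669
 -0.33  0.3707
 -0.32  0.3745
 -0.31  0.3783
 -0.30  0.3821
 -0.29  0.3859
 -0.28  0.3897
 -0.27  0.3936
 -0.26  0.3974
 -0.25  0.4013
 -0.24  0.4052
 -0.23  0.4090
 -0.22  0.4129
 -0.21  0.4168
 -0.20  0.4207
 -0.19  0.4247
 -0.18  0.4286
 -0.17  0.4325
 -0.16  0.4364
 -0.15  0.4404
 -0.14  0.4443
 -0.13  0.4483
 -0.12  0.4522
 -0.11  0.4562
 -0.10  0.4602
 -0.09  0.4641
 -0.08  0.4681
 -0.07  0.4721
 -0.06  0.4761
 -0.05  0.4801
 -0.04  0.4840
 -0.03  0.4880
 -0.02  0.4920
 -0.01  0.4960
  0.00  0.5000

σ√T = 0.31·√1.25 = 0.3466
d₁ = [ln(335/339) + (0.064 + ½·0.31²)·1.25] / (σ√T) = (-0.0119 + 0.1401) / 0.3466 = 0.3699 ⇒ 0.37
d₂ = 0.3699 − 0.3466 = 0.0233 ⇒ 0.02
exp(−rT) = exp(−0.064·1.25) = 0.9231
N(−d₂) = N(-0.02) = 0.4920;  N(−d₁) = N(-0.37) = 0.3557
P = 339·0.9231·0.4920 − 335·0.3557 = 153.9620 − 119.1595 = 34.8025

34.80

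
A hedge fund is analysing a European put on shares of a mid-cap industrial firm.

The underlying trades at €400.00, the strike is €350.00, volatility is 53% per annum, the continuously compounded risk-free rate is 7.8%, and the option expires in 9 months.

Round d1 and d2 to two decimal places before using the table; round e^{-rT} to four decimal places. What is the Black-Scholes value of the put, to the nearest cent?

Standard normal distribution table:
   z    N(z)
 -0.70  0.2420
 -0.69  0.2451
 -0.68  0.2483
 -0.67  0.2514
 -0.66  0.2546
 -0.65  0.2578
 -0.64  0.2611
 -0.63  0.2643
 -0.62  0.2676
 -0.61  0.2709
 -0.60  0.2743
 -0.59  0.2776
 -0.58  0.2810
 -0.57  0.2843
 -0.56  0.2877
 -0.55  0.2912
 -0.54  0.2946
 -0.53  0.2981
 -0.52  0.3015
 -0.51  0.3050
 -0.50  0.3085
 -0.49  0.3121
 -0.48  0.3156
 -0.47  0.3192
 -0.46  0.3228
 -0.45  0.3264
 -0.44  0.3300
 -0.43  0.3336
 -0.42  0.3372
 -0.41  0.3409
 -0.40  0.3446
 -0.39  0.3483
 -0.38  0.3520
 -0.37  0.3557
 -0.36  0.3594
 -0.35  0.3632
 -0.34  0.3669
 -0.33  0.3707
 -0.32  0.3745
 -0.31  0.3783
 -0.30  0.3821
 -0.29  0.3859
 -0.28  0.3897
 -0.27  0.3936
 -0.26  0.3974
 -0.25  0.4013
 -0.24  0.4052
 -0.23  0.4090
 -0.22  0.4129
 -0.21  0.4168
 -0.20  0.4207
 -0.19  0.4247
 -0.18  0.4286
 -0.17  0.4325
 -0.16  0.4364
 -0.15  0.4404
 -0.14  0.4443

€37.08

σ√T = 0.53·√0.75 = 0.4590
ln(S/K) + (r + σ²/2)T = ln(400/350) + (0.078 + 0.53²/2)·0.75 = 0.1335 + 0.1638 = 0.2974
d₁ = 0.2974 / 0.4590 = 0.6479 ≈ 0.65
d₂ = d₁ − σ√T = 0.6479 − 0.4590 = 0.1889 ≈ 0.19
exp(−rT) = exp(−0.078·0.75) = 0.9432
N(−d₂) = N(-0.19) = 0.4247;  N(−d₁) = N(-0.65) = 0.2578
P = 350·0.9432·0.4247 − 400·0.2578 = 140.2020 − 103.1200 = 37.0820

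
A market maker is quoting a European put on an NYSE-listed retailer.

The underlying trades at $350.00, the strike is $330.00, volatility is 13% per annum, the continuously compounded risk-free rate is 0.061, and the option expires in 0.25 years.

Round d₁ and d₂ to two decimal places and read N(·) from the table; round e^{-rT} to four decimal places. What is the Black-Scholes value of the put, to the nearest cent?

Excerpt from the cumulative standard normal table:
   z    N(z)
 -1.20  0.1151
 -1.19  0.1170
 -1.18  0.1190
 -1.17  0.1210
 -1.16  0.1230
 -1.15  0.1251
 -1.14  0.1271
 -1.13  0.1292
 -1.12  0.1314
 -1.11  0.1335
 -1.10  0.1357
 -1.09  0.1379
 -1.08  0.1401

σ√T = 0.13 × 0.5000 = 0.0650
d₁ = [ln(350/330) + (0.061 + ½·0.13²)·0.25] / (σ√T) = (0.0588 + 0.0174) / 0.0650 = 1.1724 which rounds to 1.17
d₂ = 1.1724 − 0.0650 = 1.1074 which rounds to 1.11
e^(−rT) = e^(−0.061·0.25) = 0.9849
N(−d₂) = N(-1.11) = 0.1335;  N(−d₁) = N(-1.17) = 0.1210
P = 330·0.9849·0.1335 − 350·0.1210 = 43.3898 − 42.3500 = 1.0398

$1.04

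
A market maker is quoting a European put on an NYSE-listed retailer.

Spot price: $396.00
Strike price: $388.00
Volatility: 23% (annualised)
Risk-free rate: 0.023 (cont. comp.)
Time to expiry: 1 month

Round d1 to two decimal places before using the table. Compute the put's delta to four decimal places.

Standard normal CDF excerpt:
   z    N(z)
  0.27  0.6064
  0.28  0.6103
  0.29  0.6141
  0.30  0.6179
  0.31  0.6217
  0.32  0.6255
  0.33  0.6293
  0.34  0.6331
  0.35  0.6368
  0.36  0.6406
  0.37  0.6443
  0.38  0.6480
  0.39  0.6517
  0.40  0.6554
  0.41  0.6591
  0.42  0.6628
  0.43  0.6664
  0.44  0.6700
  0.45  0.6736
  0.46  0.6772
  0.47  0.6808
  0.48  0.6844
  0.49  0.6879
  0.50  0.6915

-0.3557

σ√T = 0.23 × 0.2887 = 0.0664
d₁ = [ln(396/388) + (0.023 + 0.23²/2)·0.08333] / 0.0664 = [0.0204 + 0.0041] / 0.0664 = 0.3694 which rounds to 0.37
N(d₁) = N(0.37) = 0.6443
Δ_put = N(d₁) − 1 = 0.6443 − 1 = -0.3557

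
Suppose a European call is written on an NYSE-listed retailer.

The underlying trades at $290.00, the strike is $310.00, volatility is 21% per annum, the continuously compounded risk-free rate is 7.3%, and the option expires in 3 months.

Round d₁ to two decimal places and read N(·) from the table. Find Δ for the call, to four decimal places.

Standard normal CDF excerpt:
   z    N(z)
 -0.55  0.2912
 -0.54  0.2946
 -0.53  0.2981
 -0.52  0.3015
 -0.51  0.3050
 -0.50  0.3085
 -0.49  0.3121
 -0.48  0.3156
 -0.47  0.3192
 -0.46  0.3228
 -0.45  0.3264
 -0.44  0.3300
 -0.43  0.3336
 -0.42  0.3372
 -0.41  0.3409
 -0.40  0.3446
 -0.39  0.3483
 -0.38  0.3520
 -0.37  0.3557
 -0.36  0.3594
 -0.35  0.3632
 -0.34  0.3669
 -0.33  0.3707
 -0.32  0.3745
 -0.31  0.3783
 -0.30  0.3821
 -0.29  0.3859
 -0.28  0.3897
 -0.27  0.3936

σ√T = 0.21·√0.25 = 0.1050
d₁ = [ln(290/310) + (0.073 + 0.21²/2)·0.25] / 0.1050 = [-0.0667 + 0.0238] / 0.1050 = -0.4088 ≈ -0.41
N(d₁) = N(-0.41) = 0.3409
Δ_call = N(d₁) = 0.3409

0.3409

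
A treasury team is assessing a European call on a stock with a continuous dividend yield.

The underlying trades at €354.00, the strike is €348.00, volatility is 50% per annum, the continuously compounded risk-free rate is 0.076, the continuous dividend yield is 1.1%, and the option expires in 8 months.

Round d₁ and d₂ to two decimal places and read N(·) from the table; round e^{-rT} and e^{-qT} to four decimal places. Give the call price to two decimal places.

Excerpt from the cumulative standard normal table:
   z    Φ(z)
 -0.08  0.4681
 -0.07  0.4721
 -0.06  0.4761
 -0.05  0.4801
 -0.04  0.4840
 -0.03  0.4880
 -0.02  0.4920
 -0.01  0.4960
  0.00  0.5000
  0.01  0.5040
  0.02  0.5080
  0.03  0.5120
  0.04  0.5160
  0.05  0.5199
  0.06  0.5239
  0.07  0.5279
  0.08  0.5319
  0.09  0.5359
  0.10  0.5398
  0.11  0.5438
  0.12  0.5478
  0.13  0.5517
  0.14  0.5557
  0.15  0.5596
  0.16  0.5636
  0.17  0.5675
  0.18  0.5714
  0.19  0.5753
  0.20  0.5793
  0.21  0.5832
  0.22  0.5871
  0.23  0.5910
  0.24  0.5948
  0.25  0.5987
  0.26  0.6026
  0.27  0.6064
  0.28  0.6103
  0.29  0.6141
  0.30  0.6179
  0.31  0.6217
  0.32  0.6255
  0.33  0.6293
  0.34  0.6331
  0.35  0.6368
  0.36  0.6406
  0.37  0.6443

€66.28

σ√T = 0.5·√0.6667 = 0.4082
d₁ = [ln(354/348) + (0.076 − 0.011 + 0.5²/2)·0.6667] / 0.4082 = [0.0171 + 0.1267] / 0.4082 = 0.3521 which rounds to 0.35
d₂ = d₁ − σ√T = 0.3521 − 0.4082 = -0.0561 which rounds to -0.06
exp(−qT) = exp(−0.011·0.6667) = 0.9927;  exp(−rT) = exp(−0.076·0.6667) = 0.9506
N(d₁) = N(0.35) = 0.6368;  N(d₂) = N(-0.06) = 0.4761
C = 354·0.9927·0.6368 − 348·0.9506·0.4761 = 223.7816 − 157.4981 = 66.2835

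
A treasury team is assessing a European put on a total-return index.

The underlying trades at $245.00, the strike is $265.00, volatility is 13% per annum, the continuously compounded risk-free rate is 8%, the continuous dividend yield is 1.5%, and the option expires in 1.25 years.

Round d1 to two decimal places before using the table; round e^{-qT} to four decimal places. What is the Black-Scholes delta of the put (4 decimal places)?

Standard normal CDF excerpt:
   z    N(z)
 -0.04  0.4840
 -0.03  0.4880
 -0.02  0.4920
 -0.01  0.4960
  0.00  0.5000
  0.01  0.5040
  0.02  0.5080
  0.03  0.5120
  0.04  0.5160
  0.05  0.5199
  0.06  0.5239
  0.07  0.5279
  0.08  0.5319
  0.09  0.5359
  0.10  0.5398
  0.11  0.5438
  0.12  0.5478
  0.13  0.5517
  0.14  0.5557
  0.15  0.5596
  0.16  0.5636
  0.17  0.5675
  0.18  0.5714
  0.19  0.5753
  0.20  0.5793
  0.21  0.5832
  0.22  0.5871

σ√T = 0.13·√1.25 = 0.1453
ln(S/K) + (r − q + σ²/2)T = ln(245/265) + (0.08 − 0.015 + 0.13²/2)·1.25 = -0.0785 + 0.0918 = 0.0133
d₁ = 0.0133 / 0.1453 = 0.0918 → 0.09
N(d₁) = N(0.09) = 0.5359
Δ_put = exp(−qT)·(N(d₁) − 1) = 0.9814·(0.5359 − 1) = -0.4555

-0.4555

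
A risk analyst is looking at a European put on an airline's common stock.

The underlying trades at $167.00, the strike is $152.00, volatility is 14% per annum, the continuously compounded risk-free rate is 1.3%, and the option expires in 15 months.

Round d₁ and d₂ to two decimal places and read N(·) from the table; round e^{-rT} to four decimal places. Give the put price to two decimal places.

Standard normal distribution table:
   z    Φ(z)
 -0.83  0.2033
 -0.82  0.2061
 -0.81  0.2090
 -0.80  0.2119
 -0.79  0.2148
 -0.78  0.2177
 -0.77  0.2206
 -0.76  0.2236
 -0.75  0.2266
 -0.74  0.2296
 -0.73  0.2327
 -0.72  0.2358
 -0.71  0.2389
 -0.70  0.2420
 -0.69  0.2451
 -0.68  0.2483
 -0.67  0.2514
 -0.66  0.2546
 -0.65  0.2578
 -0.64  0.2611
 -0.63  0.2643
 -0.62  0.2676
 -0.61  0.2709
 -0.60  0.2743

σ√T = 0.14·√1.25 = 0.1565
d₁ = [ln(167/152) + (0.013 + ½·0.14²)·1.25] / (σ√T) = (0.0941 + 0.0285) / 0.1565 = 0.7833 ≈ 0.78
d₂ = 0.7833 − 0.1565 = 0.6268 ≈ 0.63
exp(−rT) = exp(−0.013·1.25) = 0.9839
N(−d₂) = N(-0.63) = 0.2643;  N(−d₁) = N(-0.78) = 0.2177
P = 152·0.9839·0.2643 − 167·0.2177 = 39.5268 − 36.3559 = 3.1709

$3.17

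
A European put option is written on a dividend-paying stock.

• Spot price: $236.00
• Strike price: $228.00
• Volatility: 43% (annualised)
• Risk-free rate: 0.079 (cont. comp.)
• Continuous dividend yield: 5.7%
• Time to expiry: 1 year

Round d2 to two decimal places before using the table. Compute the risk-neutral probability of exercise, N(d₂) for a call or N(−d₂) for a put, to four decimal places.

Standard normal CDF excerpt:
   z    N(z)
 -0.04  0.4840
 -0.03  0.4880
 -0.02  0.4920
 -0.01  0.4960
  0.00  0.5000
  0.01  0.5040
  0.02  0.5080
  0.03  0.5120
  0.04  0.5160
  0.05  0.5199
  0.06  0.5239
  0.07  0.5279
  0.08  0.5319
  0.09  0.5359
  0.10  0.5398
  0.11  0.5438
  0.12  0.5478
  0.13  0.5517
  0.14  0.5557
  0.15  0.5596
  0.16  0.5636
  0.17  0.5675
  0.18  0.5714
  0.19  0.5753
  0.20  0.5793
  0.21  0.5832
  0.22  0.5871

0.5319

T = 1;  σ√T = 0.4300
d₁ = [ln(236/228) + (0.079 − 0.057 + 0.43²/2)·1] / 0.4300 = [0.0345 + 0.1144] / 0.4300 = 0.3464 which rounds to 0.35
d₂ = d₁ − σ√T = 0.3464 − 0.4300 = -0.0836 which rounds to -0.08
Pr(exercise) under Q = N(−d₂) = N(0.08) = 0.5319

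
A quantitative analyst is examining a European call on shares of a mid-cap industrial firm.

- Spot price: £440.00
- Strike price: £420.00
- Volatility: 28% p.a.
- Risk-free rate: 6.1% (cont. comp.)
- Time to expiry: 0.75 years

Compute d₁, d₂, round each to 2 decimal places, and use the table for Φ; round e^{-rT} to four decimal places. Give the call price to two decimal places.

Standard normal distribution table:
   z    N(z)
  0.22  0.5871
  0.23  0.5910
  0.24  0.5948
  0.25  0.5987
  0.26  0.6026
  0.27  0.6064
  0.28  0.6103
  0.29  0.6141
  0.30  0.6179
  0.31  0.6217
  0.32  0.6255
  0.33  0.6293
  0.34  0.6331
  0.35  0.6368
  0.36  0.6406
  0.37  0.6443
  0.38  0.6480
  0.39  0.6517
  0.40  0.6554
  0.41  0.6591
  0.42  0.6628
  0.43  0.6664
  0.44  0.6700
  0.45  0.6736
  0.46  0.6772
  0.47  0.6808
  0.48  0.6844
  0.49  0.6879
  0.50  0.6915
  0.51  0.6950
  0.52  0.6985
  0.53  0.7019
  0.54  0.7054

£62.48

T = 0.75;  σ√T = 0.2425
ln(S/K) + (r + σ²/2)T = ln(440/420) + (0.061 + 0.28²/2)·0.75 = 0.0465 + 0.0752 = 0.1217
d₁ = 0.1217 / 0.2425 = 0.5018 → 0.50
d₂ = d₁ − σ√T = 0.5018 − 0.2425 = 0.2593 → 0.26
e^(−rT) = e^(−0.061·0.75) = 0.9553
N(d₁) = N(0.50) = 0.6915;  N(d₂) = N(0.26) = 0.6026
C = 440·0.6915 − 420·0.9553·0.6026 = 304.2600 − 241.7788 = 62.4812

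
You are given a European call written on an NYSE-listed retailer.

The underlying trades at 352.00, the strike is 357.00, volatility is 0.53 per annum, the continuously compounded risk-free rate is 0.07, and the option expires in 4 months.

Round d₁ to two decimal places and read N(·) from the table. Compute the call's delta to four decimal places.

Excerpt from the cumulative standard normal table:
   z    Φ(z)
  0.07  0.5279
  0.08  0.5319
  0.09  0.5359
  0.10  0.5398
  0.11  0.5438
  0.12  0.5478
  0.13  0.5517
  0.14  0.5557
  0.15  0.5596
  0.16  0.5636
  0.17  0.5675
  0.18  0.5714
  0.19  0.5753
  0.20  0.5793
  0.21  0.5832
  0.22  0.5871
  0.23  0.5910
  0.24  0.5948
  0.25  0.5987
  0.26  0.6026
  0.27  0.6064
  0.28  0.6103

T = 0.3333;  σ√T = 0.3060
ln(S/K) + (r + σ²/2)T = ln(352/357) + (0.07 + 0.53²/2)·0.3333 = -0.0141 + 0.0702 = 0.0560
d₁ = 0.0560 / 0.3060 = 0.1832 ≈ 0.18
N(d₁) = N(0.18) = 0.5714
Δ_call = N(d₁) = 0.5714

0.5714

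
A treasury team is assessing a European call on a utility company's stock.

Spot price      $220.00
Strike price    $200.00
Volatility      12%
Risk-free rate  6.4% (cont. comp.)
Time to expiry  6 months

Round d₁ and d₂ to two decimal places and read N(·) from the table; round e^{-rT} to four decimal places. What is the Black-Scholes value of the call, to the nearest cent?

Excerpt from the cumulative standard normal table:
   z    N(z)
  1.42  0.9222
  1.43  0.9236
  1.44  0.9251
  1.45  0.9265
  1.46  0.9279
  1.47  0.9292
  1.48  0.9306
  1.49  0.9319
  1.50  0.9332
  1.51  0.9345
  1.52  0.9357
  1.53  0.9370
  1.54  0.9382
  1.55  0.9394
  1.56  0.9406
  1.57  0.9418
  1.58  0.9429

σ√T = 0.12·√0.5 = 0.0849
d₁ = [ln(220/200) + (0.064 + 0.12²/2)·0.5] / 0.0849 = [0.0953 + 0.0356] / 0.0849 = 1.5428 → 1.54
d₂ = d₁ − σ√T = 1.5428 − 0.0849 = 1.4579 → 1.46
e^(−rT) = e^(−0.064·0.5) = 0.9685
N(d₁) = N(1.54) = 0.9382;  N(d₂) = N(1.46) = 0.9279
C = 220·0.9382 − 200·0.9685·0.9279 = 206.4040 − 179.7342 = 26.6698

$26.67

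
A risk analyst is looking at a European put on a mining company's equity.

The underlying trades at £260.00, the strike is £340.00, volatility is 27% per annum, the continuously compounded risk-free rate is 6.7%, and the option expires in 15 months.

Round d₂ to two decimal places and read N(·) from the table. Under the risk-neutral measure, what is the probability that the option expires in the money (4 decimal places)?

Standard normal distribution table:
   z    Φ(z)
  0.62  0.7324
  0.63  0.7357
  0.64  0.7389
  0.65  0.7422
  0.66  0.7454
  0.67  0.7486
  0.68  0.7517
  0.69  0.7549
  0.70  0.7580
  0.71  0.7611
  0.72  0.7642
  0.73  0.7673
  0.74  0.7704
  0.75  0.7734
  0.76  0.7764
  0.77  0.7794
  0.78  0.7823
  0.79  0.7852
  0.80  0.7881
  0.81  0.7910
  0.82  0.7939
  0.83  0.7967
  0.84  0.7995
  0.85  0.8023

σ√T = 0.27 × 1.1180 = 0.3019
ln(S/K) + (r + σ²/2)T = ln(260/340) + (0.067 + 0.27²/2)·1.25 = -0.2683 + 0.1293 = -0.1390
d₁ = -0.1390 / 0.3019 = -0.4603 which rounds to -0.46
d₂ = d₁ − σ√T = -0.4603 − 0.3019 = -0.7622 which rounds to -0.76
Risk-neutral Pr[S_T < K] = N(−d₂) = N(0.76) = 0.7764

0.7764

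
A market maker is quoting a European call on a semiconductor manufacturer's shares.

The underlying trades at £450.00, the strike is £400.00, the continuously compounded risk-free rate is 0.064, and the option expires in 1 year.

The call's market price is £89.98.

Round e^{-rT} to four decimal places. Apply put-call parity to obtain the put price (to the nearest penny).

e^(−rT) = e^(−0.064·1) = 0.9380
Put-call parity: C − P = S − K·e^(−rT) = 450 − 400·0.9380 = 450 − 375.2000 = 74.8000
P = C − (C − P) = 89.98 − (74.8000) = 15.1800

£15.18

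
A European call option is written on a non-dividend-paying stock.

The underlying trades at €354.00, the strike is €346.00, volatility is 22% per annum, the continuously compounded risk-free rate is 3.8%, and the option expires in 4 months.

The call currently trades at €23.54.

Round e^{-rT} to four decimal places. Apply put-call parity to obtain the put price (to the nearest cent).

€11.18

e^(−rT) = e^(−0.038·0.3333) = 0.9874
Put-call parity: C − P = S − K·e^(−rT) = 354 − 346·0.9874 = 354 − 341.6404 = 12.3596
P = C − (C − P) = 23.54 − (12.3596) = 11.1804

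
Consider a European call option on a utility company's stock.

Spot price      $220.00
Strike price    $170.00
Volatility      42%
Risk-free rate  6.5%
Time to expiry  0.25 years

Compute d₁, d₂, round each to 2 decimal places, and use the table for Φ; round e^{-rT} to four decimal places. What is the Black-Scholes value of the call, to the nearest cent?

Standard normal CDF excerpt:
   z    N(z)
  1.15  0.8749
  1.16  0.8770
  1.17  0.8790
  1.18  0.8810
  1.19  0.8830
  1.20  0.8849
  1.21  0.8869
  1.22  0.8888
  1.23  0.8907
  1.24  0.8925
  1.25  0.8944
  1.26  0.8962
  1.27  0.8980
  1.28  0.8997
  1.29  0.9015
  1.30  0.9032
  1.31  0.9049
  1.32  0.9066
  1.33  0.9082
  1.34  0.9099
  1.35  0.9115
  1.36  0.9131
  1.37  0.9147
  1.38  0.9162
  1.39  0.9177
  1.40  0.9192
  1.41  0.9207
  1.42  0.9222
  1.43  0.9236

$54.54

σ√T = 0.42 × 0.5000 = 0.2100
ln(S/K) + (r + σ²/2)T = ln(220/170) + (0.065 + 0.42²/2)·0.25 = 0.2578 + 0.0383 = 0.2961
d₁ = 0.2961 / 0.2100 = 1.4101 ≈ 1.41
d₂ = d₁ − σ√T = 1.4101 − 0.2100 = 1.2001 ≈ 1.20
e^(−rT) = e^(−0.065·0.25) = 0.9839
N(d₁) = N(1.41) = 0.9207;  N(d₂) = N(1.20) = 0.8849
C = 220·0.9207 − 170·0.9839·0.8849 = 202.5540 − 148.0110 = 54.5430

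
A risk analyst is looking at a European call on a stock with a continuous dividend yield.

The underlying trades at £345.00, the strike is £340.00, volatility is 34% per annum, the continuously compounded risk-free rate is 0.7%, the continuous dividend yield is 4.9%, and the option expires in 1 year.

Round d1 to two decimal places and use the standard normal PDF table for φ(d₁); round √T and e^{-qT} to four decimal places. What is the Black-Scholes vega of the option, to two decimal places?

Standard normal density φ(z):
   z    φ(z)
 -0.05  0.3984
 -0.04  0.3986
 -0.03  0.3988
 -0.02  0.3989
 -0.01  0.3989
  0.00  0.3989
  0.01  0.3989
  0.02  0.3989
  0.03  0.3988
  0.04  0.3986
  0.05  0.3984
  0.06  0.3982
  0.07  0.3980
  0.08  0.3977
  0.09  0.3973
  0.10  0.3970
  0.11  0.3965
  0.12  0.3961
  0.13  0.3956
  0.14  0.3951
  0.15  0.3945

σ√T = 0.34 × 1.0000 = 0.3400
d₁ = [ln(345/340) + (0.007 − 0.049 + ½·0.34²)·1] / (σ√T) = (0.0146 + 0.0158) / 0.3400 = 0.0894 → 0.09
√T = √1 = 1.0000
φ(d₁) = φ(0.09) = 0.3973
e^(−qT) = e^(−0.049·1) = 0.9522
vega = S·e^(−qT)·φ(d₁)·√T = 345·0.9522·0.3973·1.0000 = 130.5166
(The put has the same vega.)

130.52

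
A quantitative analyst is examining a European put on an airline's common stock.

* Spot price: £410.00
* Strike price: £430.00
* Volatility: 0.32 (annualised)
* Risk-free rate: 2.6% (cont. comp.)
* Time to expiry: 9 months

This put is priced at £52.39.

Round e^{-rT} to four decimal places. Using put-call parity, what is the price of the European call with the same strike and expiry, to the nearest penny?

e^(−rT) = e^(−0.026·0.75) = 0.9807
Put-call parity: C − P = S − K·e^(−rT) = 410 − 430·0.9807 = 410 − 421.7010 = -11.7010
C = P + (C − P) = 52.39 + (-11.7010) = 40.6890

£40.69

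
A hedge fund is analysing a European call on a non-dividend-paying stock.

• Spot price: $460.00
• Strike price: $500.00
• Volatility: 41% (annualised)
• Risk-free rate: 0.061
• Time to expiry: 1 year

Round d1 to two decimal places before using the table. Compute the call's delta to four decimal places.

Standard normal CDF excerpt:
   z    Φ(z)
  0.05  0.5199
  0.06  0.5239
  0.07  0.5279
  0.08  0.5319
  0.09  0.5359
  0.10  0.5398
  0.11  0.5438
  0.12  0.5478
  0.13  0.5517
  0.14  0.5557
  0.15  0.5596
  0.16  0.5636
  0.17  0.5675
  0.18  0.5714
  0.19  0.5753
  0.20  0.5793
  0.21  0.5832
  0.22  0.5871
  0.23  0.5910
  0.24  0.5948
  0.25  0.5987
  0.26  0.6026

T = 1;  σ√T = 0.4100
d₁ = [ln(460/500) + (0.061 + 0.41²/2)·1] / 0.4100 = [-0.0834 + 0.1450] / 0.4100 = 0.1504 → 0.15
N(d₁) = N(0.15) = 0.5596
Δ_call = N(d₁) = 0.5596

0.5596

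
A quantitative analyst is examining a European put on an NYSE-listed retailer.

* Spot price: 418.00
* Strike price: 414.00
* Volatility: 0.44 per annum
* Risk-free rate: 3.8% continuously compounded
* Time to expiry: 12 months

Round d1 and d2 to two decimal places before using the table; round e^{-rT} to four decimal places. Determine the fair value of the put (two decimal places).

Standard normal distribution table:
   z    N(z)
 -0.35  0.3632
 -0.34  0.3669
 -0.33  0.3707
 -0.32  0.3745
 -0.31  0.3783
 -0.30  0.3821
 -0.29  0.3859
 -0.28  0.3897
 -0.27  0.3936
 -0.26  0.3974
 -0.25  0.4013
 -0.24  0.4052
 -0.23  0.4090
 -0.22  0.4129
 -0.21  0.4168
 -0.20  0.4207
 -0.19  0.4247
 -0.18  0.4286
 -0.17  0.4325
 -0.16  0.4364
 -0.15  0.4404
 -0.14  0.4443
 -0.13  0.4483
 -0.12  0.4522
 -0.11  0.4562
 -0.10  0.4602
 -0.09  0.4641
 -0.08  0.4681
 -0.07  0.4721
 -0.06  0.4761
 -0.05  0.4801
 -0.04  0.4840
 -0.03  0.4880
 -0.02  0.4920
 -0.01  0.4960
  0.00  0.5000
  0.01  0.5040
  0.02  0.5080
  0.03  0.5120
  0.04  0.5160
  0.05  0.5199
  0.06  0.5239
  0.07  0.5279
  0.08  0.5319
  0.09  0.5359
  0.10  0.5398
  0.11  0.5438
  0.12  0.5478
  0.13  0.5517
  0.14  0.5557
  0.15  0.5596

σ√T = 0.44 × 1.0000 = 0.4400
d₁ = [ln(418/414) + (0.038 + 0.44²/2)·1] / 0.4400 = [0.0096 + 0.1348] / 0.4400 = 0.3282 → 0.33
d₂ = d₁ − σ√T = 0.3282 − 0.4400 = -0.1118 → -0.11
exp(−rT) = exp(−0.038·1) = 0.9627
P = 414·0.9627·N(0.11) − 418·N(-0.33) = 414·0.9627·0.5438 − 418·0.3707 = 216.7357 − 154.9526 = 61.7831

61.78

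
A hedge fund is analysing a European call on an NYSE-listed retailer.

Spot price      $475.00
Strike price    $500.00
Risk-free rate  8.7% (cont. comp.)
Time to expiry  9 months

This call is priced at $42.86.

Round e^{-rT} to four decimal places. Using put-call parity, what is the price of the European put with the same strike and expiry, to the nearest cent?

e^(−rT) = e^(−0.087·0.75) = 0.9368
Put-call parity: C − P = S − K·e^(−rT) = 475 − 500·0.9368 = 475 − 468.4000 = 6.6000
P = C − (C − P) = 42.86 − (6.6000) = 36.2600

$36.26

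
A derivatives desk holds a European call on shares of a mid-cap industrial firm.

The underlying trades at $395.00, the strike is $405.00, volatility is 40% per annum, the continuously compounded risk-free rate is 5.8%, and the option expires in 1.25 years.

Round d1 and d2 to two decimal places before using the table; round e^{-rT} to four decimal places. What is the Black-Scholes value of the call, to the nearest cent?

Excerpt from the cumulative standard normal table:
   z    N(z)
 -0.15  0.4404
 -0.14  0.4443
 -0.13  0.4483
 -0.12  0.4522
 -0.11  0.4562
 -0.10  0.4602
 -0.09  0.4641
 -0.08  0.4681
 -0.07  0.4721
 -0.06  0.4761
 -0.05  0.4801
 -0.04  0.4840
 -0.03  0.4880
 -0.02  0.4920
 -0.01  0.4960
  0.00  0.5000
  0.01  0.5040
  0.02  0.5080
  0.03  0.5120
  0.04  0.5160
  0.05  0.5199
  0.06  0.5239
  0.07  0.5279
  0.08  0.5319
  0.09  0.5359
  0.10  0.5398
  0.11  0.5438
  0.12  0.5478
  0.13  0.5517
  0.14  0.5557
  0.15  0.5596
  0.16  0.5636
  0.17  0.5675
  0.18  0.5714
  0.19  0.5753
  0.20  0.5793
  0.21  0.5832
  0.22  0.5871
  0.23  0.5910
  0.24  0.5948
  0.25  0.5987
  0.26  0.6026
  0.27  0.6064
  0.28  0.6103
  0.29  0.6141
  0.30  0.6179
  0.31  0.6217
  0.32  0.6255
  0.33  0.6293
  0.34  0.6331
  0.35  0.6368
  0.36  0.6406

σ√T = 0.4·√1.25 = 0.4472
d₁ = [ln(395/405) + (0.058 + 0.4²/2)·1.25] / 0.4472 = [-0.0250 + 0.1725] / 0.4472 = 0.3298 ≈ 0.33
d₂ = d₁ − σ√T = 0.3298 − 0.4472 = -0.1174 ≈ -0.12
e^(−rT) = e^(−0.058·1.25) = 0.9301
N(d₁) = N(0.33) = 0.6293;  N(d₂) = N(-0.12) = 0.4522
C = 395·0.6293 − 405·0.9301·0.4522 = 248.5735 − 170.3394 = 78.2341

$78.23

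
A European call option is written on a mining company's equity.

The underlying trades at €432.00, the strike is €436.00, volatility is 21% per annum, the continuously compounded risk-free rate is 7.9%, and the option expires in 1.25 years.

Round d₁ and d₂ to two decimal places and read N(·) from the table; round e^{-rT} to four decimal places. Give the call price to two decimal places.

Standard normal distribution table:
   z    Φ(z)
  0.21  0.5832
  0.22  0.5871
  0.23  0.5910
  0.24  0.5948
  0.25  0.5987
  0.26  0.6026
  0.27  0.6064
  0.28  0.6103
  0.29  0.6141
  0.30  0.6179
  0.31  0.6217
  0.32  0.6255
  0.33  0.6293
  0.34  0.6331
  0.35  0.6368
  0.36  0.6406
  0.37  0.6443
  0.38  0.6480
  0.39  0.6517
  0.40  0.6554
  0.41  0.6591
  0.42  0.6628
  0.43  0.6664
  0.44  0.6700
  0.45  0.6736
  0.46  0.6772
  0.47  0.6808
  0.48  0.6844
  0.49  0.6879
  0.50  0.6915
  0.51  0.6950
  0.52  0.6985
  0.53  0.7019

€60.69

σ√T = 0.21 × 1.1180 = 0.2348
d₁ = [ln(432/436) + (0.079 + 0.21²/2)·1.25] / 0.2348 = [-0.0092 + 0.1263] / 0.2348 = 0.4987 ≈ 0.50
d₂ = d₁ − σ√T = 0.4987 − 0.2348 = 0.2639 ≈ 0.26
exp(−rT) = exp(−0.079·1.25) = 0.9060
N(d₁) = N(0.50) = 0.6915;  N(d₂) = N(0.26) = 0.6026
C = 432·0.6915 − 436·0.9060·0.6026 = 298.7280 − 238.0366 = 60.6914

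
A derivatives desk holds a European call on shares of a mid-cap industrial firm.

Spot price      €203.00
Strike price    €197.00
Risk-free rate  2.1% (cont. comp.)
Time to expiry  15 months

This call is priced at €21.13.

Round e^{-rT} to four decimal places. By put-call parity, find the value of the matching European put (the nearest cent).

€10.03

e^(−rT) = e^(−0.021·1.25) = 0.9741
Put-call parity: C − P = S − K·e^(−rT) = 203 − 197·0.9741 = 203 − 191.8977 = 11.1023
P = C − (C − P) = 21.13 − (11.1023) = 10.0277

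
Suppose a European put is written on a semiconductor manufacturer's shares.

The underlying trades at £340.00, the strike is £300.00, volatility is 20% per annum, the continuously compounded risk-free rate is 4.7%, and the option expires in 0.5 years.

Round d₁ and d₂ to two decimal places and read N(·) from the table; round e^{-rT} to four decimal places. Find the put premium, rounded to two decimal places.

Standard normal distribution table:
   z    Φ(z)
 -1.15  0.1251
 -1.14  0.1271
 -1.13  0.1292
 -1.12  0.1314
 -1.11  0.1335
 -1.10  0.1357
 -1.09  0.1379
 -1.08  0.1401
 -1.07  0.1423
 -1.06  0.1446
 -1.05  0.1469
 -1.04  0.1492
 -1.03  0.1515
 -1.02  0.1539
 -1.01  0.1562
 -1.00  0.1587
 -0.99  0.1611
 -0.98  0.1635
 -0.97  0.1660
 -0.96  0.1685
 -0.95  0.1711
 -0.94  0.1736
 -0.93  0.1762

σ√T = 0.2 × 0.7071 = 0.1414
d₁ = [ln(340/300) + (0.047 + ½·0.2²)·0.5] / (σ√T) = (0.1252 + 0.0335) / 0.1414 = 1.1219 which rounds to 1.12
d₂ = 1.1219 − 0.1414 = 0.9805 which rounds to 0.98
e^(−rT) = e^(−0.047·0.5) = 0.9768
N(−d₂) = N(-0.98) = 0.1635;  N(−d₁) = N(-1.12) = 0.1314
P = 300·0.9768·0.1635 − 340·0.1314 = 47.9120 − 44.6760 = 3.2360

£3.24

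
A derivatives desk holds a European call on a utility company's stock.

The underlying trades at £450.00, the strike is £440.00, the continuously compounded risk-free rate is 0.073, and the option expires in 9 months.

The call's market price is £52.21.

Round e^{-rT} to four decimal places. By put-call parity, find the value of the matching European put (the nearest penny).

exp(−rT) = exp(−0.073·0.75) = 0.9467
Put-call parity: C − P = S − K·e^(−rT) = 450 − 440·0.9467 = 450 − 416.5480 = 33.4520
P = C − (C − P) = 52.21 − (33.4520) = 18.7580

£18.76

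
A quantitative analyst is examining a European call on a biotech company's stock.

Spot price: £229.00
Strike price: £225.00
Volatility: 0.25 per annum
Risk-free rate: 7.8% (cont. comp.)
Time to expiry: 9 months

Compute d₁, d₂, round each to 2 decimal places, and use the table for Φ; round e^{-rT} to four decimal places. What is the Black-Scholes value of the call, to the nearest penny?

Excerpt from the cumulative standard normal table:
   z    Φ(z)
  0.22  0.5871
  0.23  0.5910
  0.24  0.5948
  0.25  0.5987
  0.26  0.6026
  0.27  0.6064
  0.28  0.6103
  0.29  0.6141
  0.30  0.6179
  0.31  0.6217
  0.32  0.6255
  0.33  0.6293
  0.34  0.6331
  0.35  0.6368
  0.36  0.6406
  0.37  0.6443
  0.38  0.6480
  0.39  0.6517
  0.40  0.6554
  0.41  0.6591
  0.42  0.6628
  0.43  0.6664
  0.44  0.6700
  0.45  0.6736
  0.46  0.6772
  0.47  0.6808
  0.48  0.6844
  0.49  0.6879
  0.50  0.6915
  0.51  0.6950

£28.85

σ√T = 0.25 × 0.8660 = 0.2165
ln(S/K) + (r + σ²/2)T = ln(229/225) + (0.078 + 0.25²/2)·0.75 = 0.0176 + 0.0819 = 0.0996
d₁ = 0.0996 / 0.2165 = 0.4598 which rounds to 0.46
d₂ = d₁ − σ√T = 0.4598 − 0.2165 = 0.2433 which rounds to 0.24
exp(−rT) = exp(−0.078·0.75) = 0.9432
N(d₁) = N(0.46) = 0.6772;  N(d₂) = N(0.24) = 0.5948
C = 229·0.6772 − 225·0.9432·0.5948 = 155.0788 − 126.2285 = 28.8503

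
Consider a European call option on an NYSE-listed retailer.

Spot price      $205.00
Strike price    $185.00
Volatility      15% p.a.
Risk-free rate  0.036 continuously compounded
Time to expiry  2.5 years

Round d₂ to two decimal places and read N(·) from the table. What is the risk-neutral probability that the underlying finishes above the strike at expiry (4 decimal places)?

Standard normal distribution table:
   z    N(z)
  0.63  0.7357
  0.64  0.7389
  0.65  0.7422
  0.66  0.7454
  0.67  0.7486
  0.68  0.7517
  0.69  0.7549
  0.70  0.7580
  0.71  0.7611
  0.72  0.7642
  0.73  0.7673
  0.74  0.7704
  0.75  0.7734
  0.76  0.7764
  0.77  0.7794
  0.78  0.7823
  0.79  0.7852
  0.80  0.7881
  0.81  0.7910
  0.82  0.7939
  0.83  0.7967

σ√T = 0.15 × 1.5811 = 0.2372
d₁ = [ln(205/185) + (0.036 + 0.15²/2)·2.5] / 0.2372 = [0.1027 + 0.1181] / 0.2372 = 0.9309 → 0.93
d₂ = d₁ − σ√T = 0.9309 − 0.2372 = 0.6937 → 0.69
Pr(exercise) under Q = N(d₂) = 0.7549

0.7549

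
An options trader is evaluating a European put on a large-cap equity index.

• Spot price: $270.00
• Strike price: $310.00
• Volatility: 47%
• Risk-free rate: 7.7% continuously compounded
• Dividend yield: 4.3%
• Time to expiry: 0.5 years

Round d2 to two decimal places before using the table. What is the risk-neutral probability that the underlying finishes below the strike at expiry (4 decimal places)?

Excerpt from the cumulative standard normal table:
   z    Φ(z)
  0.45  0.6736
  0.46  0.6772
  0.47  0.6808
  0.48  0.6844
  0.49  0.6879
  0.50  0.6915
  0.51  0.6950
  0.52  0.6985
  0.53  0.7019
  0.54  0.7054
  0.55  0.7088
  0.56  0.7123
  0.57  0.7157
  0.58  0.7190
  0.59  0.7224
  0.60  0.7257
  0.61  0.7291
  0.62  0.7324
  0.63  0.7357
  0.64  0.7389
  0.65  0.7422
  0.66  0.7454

σ√T = 0.47 × 0.7071 = 0.3323
ln(S/K) + (r − q + σ²/2)T = ln(270/310) + (0.077 − 0.043 + 0.47²/2)·0.5 = -0.1382 + 0.0722 = -0.0659
d₁ = -0.0659 / 0.3323 = -0.1984 → -0.20
d₂ = d₁ − σ√T = -0.1984 − 0.3323 = -0.5307 → -0.53
Risk-neutral Pr[S_T < K] = N(−d₂) = N(0.53) = 0.7019

0.7019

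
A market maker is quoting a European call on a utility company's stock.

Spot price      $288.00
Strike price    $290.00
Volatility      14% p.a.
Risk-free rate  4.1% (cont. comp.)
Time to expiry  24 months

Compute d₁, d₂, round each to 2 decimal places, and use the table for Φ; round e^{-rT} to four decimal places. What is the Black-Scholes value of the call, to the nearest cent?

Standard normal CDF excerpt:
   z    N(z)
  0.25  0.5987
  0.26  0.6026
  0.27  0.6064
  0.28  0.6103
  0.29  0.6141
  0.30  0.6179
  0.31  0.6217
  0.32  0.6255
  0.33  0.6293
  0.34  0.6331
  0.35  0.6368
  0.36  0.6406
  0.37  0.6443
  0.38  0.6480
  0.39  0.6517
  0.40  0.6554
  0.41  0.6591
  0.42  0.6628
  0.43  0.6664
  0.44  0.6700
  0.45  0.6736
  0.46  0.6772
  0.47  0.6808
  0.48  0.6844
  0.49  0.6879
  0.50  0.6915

σ√T = 0.14 × 1.4142 = 0.1980
d₁ = [ln(288/290) + (0.041 + 0.14²/2)·2] / 0.1980 = [-0.0069 + 0.1016] / 0.1980 = 0.4782 ≈ 0.48
d₂ = d₁ − σ√T = 0.4782 − 0.1980 = 0.2802 ≈ 0.28
e^(−rT) = e^(−0.041·2) = 0.9213
N(d₁) = N(0.48) = 0.6844;  N(d₂) = N(0.28) = 0.6103
C = 288·0.6844 − 290·0.9213·0.6103 = 197.1072 − 163.0581 = 34.0491

$34.05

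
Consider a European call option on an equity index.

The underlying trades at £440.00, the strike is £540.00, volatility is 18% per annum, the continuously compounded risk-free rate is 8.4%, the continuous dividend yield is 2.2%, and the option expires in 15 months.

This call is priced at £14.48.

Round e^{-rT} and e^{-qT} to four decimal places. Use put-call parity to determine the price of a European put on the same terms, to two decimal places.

£72.57

e^(−qT) = e^(−0.022·1.25) = 0.9729;  e^(−rT) = e^(−0.084·1.25) = 0.9003
Put-call parity: C − P = S·e^(−qT) − K·e^(−rT) = 440·0.9729 − 540·0.9003 = 428.0760 − 486.1620 = -58.0860
P = C − (C − P) = 14.48 − (-58.0860) = 72.5660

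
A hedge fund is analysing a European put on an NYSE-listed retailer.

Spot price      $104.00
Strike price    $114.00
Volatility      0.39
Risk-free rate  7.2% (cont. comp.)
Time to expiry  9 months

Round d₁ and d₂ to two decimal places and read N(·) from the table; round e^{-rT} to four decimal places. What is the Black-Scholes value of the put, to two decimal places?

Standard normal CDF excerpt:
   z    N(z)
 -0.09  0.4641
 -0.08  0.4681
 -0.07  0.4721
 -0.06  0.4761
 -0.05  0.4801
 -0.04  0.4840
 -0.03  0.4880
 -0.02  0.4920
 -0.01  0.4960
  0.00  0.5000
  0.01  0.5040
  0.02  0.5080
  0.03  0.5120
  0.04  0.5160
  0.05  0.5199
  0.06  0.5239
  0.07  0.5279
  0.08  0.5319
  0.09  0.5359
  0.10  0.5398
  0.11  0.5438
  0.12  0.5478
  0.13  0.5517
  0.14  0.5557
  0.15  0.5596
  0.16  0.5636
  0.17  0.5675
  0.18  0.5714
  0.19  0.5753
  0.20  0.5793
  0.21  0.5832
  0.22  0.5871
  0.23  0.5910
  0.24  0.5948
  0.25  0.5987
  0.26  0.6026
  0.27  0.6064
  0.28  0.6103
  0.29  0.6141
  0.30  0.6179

$16.40

σ√T = 0.39·√0.75 = 0.3377
d₁ = [ln(104/114) + (0.072 + ½·0.39²)·0.75] / (σ√T) = (-0.0918 + 0.1110) / 0.3377 = 0.0569 which rounds to 0.06
d₂ = 0.0569 − 0.3377 = -0.2808 which rounds to -0.28
e^(−rT) = e^(−0.072·0.75) = 0.9474
N(−d₂) = N(0.28) = 0.6103;  N(−d₁) = N(-0.06) = 0.4761
P = 114·0.9474·0.6103 − 104·0.4761 = 65.9146 − 49.5144 = 16.4002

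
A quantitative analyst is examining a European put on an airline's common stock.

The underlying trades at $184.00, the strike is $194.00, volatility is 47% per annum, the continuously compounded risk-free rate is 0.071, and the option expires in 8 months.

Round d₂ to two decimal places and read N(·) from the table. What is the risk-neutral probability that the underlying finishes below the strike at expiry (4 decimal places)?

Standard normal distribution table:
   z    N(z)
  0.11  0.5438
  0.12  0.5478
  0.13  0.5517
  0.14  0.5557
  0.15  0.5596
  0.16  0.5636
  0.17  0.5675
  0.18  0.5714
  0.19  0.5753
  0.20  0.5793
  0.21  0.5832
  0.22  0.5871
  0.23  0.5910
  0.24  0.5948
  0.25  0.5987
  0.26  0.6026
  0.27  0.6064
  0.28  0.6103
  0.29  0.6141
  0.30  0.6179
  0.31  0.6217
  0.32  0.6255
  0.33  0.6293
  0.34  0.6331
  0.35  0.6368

0.5832

σ√T = 0.47·√0.6667 = 0.3838
d₁ = [ln(184/194) + (0.071 + ½·0.47²)·0.6667] / (σ√T) = (-0.0529 + 0.1210) / 0.3838 = 0.1773 which rounds to 0.18
d₂ = 0.1773 − 0.3838 = -0.2064 which rounds to -0.21
Pr(exercise) under Q = N(−d₂) = N(0.21) = 0.5832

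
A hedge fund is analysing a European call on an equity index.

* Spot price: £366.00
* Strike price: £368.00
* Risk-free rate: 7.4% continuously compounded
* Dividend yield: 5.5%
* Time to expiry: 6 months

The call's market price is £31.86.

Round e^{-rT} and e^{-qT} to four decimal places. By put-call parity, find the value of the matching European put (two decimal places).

£30.42

exp(−qT) = exp(−0.055·0.5) = 0.9729;  exp(−rT) = exp(−0.074·0.5) = 0.9637
Put-call parity: C − P = S·e^(−qT) − K·e^(−rT) = 366·0.9729 − 368·0.9637 = 356.0814 − 354.6416 = 1.4398
P = C − (C − P) = 31.86 − (1.4398) = 30.4202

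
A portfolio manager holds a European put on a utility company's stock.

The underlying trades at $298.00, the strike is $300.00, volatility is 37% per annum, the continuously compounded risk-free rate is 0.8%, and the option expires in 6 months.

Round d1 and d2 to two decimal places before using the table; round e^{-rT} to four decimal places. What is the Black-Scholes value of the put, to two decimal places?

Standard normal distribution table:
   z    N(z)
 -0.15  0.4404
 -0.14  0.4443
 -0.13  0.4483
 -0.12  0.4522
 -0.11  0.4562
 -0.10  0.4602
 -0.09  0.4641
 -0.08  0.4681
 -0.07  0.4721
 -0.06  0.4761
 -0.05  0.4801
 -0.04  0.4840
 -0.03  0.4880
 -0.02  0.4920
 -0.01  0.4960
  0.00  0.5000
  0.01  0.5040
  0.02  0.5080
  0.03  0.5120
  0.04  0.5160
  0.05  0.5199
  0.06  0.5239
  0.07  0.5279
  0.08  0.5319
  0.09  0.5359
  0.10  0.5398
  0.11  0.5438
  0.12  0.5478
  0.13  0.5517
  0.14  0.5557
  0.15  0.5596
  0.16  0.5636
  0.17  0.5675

σ√T = 0.37 × 0.7071 = 0.2616
ln(S/K) + (r + σ²/2)T = ln(298/300) + (0.008 + 0.37²/2)·0.5 = -0.0067 + 0.0382 = 0.0315
d₁ = 0.0315 / 0.2616 = 0.1205 which rounds to 0.12
d₂ = d₁ − σ√T = 0.1205 − 0.2616 = -0.1411 which rounds to -0.14
e^(−rT) = e^(−0.008·0.5) = 0.9960
N(−d₂) = N(0.14) = 0.5557;  N(−d₁) = N(-0.12) = 0.4522
P = 300·0.9960·0.5557 − 298·0.4522 = 166.0432 − 134.7556 = 31.2876

$31.29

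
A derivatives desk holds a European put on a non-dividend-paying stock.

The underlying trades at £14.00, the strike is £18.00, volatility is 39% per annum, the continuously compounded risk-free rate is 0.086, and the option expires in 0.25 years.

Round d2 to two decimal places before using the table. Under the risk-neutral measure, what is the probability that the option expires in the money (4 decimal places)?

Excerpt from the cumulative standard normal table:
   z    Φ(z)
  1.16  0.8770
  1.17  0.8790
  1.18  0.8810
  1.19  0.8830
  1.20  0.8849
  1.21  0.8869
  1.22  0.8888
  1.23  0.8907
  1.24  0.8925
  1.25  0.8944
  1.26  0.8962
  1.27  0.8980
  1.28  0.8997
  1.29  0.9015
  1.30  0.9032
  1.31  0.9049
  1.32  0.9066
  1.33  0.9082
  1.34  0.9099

σ√T = 0.39 × 0.5000 = 0.1950
d₁ = [ln(14/18) + (0.086 + 0.39²/2)·0.25] / 0.1950 = [-0.2513 + 0.0405] / 0.1950 = -1.0810 which rounds to -1.08
d₂ = d₁ − σ√T = -1.0810 − 0.1950 = -1.2760 which rounds to -1.28
Pr(exercise) under Q = N(−d₂) = N(1.28) = 0.8997

0.8997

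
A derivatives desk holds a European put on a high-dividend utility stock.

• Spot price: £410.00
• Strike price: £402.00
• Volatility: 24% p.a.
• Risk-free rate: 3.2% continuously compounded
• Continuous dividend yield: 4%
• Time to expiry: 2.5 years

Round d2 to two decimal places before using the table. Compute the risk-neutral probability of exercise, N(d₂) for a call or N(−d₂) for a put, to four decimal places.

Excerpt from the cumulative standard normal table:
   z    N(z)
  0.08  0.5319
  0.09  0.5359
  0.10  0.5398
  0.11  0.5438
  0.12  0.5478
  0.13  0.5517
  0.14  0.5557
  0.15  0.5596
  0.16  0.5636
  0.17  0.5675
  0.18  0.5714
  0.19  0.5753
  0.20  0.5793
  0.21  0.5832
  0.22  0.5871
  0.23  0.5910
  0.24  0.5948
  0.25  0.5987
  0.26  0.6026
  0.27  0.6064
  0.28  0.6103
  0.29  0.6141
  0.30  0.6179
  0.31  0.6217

0.5753

T = 2.5;  σ√T = 0.3795
d₁ = [ln(410/402) + (0.032 − 0.04 + ½·0.24²)·2.5] / (σ√T) = (0.0197 + 0.0520) / 0.3795 = 0.1890 → 0.19
d₂ = 0.1890 − 0.3795 = -0.1905 → -0.19
Pr(exercise) under Q = N(−d₂) = N(0.19) = 0.5753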